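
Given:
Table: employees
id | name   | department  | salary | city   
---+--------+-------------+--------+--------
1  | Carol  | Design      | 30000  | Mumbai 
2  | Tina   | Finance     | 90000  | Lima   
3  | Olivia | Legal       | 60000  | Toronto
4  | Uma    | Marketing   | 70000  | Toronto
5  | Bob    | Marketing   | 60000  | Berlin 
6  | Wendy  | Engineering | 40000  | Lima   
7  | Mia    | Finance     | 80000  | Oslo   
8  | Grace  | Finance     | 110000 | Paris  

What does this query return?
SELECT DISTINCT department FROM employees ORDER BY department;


All 'department' values (row order): Design, Finance, Legal, Marketing, Marketing, Engineering, Finance, Finance
Removing duplicates leaves 5 unique value(s).

5 values:
Design
Engineering
Finance
Legal
Marketing


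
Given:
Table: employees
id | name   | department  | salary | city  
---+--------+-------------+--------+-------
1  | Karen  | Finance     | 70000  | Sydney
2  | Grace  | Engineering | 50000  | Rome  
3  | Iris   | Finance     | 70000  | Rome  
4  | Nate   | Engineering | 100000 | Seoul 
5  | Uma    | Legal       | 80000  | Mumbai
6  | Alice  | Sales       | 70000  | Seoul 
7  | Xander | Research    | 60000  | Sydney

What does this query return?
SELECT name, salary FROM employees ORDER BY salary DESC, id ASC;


Sorting by salary DESC, then id ASC for ties

7 rows:
Nate, 100000
Uma, 80000
Karen, 70000
Iris, 70000
Alice, 70000
Xander, 60000
Grace, 50000


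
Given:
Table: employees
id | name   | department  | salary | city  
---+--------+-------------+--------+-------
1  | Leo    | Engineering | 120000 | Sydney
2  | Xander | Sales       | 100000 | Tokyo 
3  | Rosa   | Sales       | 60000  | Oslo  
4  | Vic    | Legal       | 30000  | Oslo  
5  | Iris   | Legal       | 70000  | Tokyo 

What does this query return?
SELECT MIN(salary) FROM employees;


Salaries: 120000, 100000, 60000, 30000, 70000
MIN = 30000

30000


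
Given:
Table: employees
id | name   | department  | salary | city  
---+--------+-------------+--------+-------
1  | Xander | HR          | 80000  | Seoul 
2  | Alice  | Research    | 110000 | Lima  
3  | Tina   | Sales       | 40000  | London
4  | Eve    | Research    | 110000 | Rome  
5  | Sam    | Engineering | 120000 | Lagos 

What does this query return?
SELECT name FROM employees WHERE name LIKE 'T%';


LIKE 'T%' matches names starting with 'T'
Matching: 1

1 rows:
Tina


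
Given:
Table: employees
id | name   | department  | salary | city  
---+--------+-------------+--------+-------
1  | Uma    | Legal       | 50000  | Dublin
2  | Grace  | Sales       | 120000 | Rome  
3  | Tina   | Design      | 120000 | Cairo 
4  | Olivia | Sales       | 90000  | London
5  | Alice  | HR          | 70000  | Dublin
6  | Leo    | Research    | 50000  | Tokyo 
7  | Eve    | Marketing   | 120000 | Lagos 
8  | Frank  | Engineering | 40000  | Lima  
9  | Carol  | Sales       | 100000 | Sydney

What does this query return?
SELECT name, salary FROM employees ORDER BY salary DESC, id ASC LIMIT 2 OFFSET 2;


Sort by salary DESC (id ASC tiebreak), then skip 2 and take 2
Rows 3 through 4

2 rows:
Eve, 120000
Carol, 100000


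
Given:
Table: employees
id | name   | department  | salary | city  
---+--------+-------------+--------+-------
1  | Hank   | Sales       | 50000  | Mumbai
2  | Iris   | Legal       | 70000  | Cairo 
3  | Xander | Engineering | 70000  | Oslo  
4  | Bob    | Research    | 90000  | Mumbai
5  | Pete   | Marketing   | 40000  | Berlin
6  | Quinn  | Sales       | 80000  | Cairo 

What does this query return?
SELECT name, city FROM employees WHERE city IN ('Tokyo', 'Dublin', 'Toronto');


Filtering: city IN ('Tokyo', 'Dublin', 'Toronto')
Matching: 0 rows

Empty result set (0 rows)


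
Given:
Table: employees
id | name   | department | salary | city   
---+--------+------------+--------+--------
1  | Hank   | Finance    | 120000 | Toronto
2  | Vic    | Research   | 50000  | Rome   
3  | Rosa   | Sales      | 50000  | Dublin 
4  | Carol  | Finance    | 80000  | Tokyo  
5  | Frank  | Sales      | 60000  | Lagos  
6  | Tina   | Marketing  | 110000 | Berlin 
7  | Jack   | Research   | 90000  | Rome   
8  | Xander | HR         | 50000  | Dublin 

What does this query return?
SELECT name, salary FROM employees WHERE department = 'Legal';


Filtering: department = 'Legal'
Matching rows: 0

Empty result set (0 rows)


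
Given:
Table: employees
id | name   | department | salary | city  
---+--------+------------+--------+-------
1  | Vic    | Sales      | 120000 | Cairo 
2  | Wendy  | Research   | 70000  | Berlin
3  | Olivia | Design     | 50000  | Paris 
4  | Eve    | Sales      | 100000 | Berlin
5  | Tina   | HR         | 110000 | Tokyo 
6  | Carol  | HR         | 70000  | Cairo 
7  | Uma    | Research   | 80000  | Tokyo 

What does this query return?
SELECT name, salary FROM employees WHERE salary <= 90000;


Filtering: salary <= 90000
Matching: 4 rows

4 rows:
Wendy, 70000
Olivia, 50000
Carol, 70000
Uma, 80000


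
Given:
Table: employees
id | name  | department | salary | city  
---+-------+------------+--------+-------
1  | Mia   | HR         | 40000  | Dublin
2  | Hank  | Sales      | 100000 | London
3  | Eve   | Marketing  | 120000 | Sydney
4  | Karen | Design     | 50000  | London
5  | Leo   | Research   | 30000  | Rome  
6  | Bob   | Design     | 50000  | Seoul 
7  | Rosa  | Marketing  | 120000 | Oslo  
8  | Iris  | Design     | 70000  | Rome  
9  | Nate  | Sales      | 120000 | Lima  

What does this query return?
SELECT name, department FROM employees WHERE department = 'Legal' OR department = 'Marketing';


Filtering: department = 'Legal' OR 'Marketing'
Matching: 2 rows

2 rows:
Eve, Marketing
Rosa, Marketing


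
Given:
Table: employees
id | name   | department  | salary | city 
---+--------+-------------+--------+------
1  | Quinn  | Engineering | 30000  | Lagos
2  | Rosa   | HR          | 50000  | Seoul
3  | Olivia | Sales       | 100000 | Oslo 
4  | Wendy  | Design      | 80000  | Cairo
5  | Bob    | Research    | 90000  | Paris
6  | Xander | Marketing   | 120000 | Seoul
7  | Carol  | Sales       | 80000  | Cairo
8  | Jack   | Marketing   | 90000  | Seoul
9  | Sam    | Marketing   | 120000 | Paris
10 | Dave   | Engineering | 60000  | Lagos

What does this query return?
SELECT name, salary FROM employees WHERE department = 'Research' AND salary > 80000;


Filtering: department = 'Research' AND salary > 80000
Matching: 1 rows

1 rows:
Bob, 90000


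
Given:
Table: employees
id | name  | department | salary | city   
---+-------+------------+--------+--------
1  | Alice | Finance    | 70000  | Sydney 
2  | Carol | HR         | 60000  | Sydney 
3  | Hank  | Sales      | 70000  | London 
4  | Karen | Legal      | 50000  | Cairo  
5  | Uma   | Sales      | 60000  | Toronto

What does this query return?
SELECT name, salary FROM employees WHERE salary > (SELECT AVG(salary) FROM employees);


Subquery: AVG(salary) = 62000.0
Filtering: salary > 62000.0
  Alice (70000) -> MATCH
  Hank (70000) -> MATCH


2 rows:
Alice, 70000
Hank, 70000


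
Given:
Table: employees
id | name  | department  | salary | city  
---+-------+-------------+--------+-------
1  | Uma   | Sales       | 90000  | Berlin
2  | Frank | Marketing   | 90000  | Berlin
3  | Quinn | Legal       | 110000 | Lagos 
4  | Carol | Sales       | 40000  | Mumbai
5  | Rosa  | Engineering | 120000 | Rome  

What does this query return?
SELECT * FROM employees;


SELECT * returns all 5 rows with all columns

5 rows:
1, Uma, Sales, 90000, Berlin
2, Frank, Marketing, 90000, Berlin
3, Quinn, Legal, 110000, Lagos
4, Carol, Sales, 40000, Mumbai
5, Rosa, Engineering, 120000, Rome


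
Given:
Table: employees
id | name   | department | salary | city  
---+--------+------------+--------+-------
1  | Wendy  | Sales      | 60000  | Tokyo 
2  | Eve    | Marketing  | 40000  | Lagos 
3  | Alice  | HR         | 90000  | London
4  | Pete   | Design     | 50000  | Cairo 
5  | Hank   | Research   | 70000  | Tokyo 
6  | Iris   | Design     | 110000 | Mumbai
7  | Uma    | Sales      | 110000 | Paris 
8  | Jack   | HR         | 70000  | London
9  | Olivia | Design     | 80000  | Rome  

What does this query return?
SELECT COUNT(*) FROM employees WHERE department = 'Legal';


Counting rows where department = 'Legal'


0


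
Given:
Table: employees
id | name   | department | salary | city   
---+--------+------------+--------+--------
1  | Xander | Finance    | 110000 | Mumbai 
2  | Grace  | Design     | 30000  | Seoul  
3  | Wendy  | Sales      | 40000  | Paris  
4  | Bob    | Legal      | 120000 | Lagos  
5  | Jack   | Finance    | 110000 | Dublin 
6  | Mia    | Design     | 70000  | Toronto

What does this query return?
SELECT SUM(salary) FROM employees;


SUM(salary) = 110000 + 30000 + 40000 + 120000 + 110000 + 70000 = 480000

480000


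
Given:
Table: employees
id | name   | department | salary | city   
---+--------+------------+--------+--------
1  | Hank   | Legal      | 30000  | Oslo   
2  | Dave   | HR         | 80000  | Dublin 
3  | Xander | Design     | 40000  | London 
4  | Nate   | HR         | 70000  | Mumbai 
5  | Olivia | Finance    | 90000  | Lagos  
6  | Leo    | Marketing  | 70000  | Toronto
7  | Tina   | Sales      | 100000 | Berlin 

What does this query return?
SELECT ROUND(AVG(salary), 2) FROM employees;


SUM(salary) = 480000
COUNT = 7
ROUND(AVG, 2) = ROUND(480000 / 7, 2) = 68571.43

68571.43


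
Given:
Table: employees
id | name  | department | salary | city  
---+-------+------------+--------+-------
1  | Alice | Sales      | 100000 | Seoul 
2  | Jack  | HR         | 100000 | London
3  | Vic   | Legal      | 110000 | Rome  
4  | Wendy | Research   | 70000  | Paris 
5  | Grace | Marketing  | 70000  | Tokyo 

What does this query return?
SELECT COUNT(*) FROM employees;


COUNT(*) counts all rows

5


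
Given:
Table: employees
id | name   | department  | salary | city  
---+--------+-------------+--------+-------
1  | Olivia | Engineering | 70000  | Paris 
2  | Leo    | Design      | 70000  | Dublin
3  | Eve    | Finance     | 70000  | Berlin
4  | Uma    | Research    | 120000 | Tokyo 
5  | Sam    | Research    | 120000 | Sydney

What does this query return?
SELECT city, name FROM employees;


Projecting columns: city, name

5 rows:
Paris, Olivia
Dublin, Leo
Berlin, Eve
Tokyo, Uma
Sydney, Sam


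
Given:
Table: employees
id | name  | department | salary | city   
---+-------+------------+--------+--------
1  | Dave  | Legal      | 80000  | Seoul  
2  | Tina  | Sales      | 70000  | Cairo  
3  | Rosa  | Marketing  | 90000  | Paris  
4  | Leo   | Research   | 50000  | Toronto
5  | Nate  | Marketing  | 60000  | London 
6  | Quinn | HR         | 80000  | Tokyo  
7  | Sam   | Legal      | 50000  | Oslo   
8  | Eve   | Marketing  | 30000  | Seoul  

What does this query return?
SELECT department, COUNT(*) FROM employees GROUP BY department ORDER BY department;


Assigning each row to its department group:
  Dave -> Legal
  Tina -> Sales
  Rosa -> Marketing
  Leo -> Research
  Nate -> Marketing
  Quinn -> HR
  Sam -> Legal
  Eve -> Marketing


5 groups:
HR, 1
Legal, 2
Marketing, 3
Research, 1
Sales, 1


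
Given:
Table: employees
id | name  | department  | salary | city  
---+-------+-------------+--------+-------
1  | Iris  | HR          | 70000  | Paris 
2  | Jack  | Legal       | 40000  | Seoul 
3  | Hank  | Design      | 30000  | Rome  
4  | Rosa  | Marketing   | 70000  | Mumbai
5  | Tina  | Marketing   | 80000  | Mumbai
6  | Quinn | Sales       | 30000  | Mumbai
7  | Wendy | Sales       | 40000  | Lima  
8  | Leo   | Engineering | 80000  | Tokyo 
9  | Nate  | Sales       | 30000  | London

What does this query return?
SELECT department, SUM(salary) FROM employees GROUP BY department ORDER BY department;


Summing salary within each department:
  Design: 30000 = 30000
  Engineering: 80000 = 80000
  HR: 70000 = 70000
  Legal: 40000 = 40000
  Marketing: 70000 + 80000 = 150000
  Sales: 30000 + 40000 + 30000 = 100000


6 groups:
Design, 30000
Engineering, 80000
HR, 70000
Legal, 40000
Marketing, 150000
Sales, 100000


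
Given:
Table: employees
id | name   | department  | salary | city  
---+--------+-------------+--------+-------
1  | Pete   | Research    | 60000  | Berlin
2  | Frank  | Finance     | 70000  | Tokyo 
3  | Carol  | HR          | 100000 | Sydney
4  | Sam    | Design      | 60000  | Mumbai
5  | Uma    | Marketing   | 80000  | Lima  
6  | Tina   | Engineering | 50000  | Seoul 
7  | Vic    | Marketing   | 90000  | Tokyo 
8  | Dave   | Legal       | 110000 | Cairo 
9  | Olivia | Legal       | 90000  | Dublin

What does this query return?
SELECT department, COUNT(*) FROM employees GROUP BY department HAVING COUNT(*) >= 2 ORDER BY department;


Groups with count >= 2:
  Legal: 2 -> PASS
  Marketing: 2 -> PASS
  Design: 1 -> filtered out
  Engineering: 1 -> filtered out
  Finance: 1 -> filtered out
  HR: 1 -> filtered out
  Research: 1 -> filtered out


2 groups:
Legal, 2
Marketing, 2


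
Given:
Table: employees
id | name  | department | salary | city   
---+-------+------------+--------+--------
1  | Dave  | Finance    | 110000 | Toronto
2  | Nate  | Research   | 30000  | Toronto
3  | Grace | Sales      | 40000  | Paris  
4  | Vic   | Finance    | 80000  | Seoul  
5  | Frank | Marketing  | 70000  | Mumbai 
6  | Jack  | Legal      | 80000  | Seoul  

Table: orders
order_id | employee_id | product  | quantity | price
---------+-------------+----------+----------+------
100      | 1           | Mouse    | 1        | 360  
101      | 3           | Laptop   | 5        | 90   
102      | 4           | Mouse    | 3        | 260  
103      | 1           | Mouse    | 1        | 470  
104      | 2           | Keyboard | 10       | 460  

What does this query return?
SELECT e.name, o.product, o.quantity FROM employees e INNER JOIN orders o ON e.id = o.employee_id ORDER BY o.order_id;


Joining employees.id = orders.employee_id:
  employee Dave (id=1) -> order Mouse
  employee Grace (id=3) -> order Laptop
  employee Vic (id=4) -> order Mouse
  employee Dave (id=1) -> order Mouse
  employee Nate (id=2) -> order Keyboard


5 rows:
Dave, Mouse, 1
Grace, Laptop, 5
Vic, Mouse, 3
Dave, Mouse, 1
Nate, Keyboard, 10


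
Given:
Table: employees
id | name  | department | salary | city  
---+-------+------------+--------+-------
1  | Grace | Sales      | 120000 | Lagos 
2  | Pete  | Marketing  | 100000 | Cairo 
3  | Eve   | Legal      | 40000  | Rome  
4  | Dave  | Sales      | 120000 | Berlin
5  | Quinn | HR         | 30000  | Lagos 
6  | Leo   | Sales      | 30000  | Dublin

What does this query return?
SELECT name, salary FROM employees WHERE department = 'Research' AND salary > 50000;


Filtering: department = 'Research' AND salary > 50000
Matching: 0 rows

Empty result set (0 rows)


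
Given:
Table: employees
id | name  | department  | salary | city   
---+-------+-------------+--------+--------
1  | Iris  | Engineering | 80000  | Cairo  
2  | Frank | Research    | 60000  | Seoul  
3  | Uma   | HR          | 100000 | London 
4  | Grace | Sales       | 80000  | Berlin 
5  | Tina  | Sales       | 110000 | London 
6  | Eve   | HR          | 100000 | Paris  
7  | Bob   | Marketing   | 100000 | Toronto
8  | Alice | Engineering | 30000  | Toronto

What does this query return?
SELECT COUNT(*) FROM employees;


COUNT(*) counts all rows

8


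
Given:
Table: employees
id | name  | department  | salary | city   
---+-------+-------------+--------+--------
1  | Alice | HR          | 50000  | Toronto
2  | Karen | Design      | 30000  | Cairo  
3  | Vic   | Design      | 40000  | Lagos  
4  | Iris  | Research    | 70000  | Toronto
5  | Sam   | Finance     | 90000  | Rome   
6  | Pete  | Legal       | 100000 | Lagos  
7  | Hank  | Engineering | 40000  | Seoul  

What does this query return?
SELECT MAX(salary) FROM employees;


Salaries: 50000, 30000, 40000, 70000, 90000, 100000, 40000
MAX = 100000

100000


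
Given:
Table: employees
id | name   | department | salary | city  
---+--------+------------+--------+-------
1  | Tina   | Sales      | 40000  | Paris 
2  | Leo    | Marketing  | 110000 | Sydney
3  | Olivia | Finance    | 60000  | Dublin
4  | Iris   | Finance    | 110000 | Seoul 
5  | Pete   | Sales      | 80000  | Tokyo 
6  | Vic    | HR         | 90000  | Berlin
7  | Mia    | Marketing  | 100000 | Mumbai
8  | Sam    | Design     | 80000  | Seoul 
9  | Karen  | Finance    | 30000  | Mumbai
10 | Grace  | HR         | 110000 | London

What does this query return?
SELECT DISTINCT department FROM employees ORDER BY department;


All 'department' values (row order): Sales, Marketing, Finance, Finance, Sales, HR, Marketing, Design, Finance, HR
Removing duplicates leaves 5 unique value(s).

5 values:
Design
Finance
HR
Marketing
Sales


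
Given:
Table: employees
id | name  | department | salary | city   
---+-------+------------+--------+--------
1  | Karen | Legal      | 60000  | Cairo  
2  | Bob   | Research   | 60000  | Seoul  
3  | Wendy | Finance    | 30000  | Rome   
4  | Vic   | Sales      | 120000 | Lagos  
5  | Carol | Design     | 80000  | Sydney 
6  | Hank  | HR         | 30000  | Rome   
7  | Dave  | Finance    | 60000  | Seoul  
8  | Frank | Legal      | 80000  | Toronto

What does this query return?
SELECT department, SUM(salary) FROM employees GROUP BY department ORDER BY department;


Summing salary within each department:
  Design: 80000 = 80000
  Finance: 30000 + 60000 = 90000
  HR: 30000 = 30000
  Legal: 60000 + 80000 = 140000
  Research: 60000 = 60000
  Sales: 120000 = 120000


6 groups:
Design, 80000
Finance, 90000
HR, 30000
Legal, 140000
Research, 60000
Sales, 120000


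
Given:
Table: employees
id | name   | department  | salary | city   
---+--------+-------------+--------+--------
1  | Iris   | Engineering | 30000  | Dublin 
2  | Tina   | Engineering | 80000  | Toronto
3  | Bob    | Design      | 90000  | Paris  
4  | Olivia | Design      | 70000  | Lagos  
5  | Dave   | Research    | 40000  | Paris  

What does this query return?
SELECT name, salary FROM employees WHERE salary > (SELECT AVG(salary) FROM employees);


Subquery: AVG(salary) = 62000.0
Filtering: salary > 62000.0
  Tina (80000) -> MATCH
  Bob (90000) -> MATCH
  Olivia (70000) -> MATCH


3 rows:
Tina, 80000
Bob, 90000
Olivia, 70000


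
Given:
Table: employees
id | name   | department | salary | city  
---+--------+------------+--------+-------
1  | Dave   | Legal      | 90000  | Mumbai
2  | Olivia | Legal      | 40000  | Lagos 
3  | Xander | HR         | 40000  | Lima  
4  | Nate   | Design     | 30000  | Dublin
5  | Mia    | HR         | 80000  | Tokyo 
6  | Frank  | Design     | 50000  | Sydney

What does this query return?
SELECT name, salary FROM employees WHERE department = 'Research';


Filtering: department = 'Research'
Matching rows: 0

Empty result set (0 rows)


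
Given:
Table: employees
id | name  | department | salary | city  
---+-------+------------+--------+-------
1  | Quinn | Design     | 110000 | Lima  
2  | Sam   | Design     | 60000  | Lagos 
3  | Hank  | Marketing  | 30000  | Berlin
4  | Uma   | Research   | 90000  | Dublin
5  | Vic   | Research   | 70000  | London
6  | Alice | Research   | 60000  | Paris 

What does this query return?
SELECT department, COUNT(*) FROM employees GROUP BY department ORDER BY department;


Assigning each row to its department group:
  Quinn -> Design
  Sam -> Design
  Hank -> Marketing
  Uma -> Research
  Vic -> Research
  Alice -> Research


3 groups:
Design, 2
Marketing, 1
Research, 3


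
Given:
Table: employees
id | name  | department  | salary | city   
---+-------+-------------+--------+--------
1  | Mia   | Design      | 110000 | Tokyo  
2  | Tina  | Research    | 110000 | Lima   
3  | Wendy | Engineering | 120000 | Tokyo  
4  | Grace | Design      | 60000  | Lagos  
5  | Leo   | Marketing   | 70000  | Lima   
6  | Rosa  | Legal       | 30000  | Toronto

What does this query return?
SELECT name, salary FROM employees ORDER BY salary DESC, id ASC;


Sorting by salary DESC, then id ASC for ties

6 rows:
Wendy, 120000
Mia, 110000
Tina, 110000
Leo, 70000
Grace, 60000
Rosa, 30000


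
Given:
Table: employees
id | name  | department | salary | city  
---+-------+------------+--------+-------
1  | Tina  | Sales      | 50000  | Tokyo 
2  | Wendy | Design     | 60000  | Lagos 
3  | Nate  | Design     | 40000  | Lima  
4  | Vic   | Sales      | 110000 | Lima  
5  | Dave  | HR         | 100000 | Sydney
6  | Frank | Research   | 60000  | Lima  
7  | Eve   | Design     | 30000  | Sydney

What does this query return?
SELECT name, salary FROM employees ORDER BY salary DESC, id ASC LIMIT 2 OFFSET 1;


Sort by salary DESC (id ASC tiebreak), then skip 1 and take 2
Rows 2 through 3

2 rows:
Dave, 100000
Wendy, 60000


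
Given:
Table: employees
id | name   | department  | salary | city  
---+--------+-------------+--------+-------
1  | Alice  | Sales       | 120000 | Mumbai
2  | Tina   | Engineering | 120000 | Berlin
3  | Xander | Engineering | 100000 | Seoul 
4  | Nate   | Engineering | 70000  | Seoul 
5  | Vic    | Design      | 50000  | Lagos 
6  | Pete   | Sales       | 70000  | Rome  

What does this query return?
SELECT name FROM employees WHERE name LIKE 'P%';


LIKE 'P%' matches names starting with 'P'
Matching: 1

1 rows:
Pete


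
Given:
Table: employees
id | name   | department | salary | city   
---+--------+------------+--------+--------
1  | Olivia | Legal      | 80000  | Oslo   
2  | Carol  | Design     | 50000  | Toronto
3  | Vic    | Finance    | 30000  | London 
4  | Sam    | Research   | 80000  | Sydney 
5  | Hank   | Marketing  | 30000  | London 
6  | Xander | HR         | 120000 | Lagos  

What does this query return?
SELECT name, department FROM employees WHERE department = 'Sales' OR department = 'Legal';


Filtering: department = 'Sales' OR 'Legal'
Matching: 1 rows

1 rows:
Olivia, Legal


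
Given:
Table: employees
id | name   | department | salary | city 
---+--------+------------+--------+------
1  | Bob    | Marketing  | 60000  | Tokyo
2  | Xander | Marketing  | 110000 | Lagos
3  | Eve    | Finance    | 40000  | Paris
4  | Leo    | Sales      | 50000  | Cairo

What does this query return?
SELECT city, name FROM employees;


Projecting columns: city, name

4 rows:
Tokyo, Bob
Lagos, Xander
Paris, Eve
Cairo, Leo


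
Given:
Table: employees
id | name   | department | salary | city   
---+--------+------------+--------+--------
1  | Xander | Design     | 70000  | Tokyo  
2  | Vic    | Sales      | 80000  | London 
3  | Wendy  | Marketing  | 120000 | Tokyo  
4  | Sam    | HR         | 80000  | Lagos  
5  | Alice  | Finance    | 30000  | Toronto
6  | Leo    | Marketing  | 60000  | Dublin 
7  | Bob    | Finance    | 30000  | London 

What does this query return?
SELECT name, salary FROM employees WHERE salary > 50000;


Filtering: salary > 50000
Matching: 5 rows

5 rows:
Xander, 70000
Vic, 80000
Wendy, 120000
Sam, 80000
Leo, 60000


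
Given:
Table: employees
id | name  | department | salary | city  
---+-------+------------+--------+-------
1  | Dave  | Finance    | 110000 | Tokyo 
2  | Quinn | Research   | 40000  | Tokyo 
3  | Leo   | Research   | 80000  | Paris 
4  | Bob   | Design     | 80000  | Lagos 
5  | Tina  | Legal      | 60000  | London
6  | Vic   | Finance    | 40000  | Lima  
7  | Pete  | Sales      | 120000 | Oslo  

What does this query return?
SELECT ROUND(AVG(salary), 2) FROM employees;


SUM(salary) = 530000
COUNT = 7
ROUND(AVG, 2) = ROUND(530000 / 7, 2) = 75714.29

75714.29


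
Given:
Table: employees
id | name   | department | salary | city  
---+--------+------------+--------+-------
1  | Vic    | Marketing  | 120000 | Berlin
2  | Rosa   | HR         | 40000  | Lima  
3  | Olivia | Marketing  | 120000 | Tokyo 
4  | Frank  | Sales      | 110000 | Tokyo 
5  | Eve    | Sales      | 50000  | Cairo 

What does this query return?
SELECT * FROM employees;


SELECT * returns all 5 rows with all columns

5 rows:
1, Vic, Marketing, 120000, Berlin
2, Rosa, HR, 40000, Lima
3, Olivia, Marketing, 120000, Tokyo
4, Frank, Sales, 110000, Tokyo
5, Eve, Sales, 50000, Cairo


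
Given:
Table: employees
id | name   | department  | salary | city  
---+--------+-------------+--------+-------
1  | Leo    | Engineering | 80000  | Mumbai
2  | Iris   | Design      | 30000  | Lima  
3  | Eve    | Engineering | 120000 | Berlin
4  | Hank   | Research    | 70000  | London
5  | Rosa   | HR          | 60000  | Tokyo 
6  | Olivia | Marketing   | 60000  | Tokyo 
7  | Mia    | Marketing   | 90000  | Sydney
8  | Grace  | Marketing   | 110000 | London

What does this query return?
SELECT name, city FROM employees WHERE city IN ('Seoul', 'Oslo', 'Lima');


Filtering: city IN ('Seoul', 'Oslo', 'Lima')
Matching: 1 rows

1 rows:
Iris, Lima


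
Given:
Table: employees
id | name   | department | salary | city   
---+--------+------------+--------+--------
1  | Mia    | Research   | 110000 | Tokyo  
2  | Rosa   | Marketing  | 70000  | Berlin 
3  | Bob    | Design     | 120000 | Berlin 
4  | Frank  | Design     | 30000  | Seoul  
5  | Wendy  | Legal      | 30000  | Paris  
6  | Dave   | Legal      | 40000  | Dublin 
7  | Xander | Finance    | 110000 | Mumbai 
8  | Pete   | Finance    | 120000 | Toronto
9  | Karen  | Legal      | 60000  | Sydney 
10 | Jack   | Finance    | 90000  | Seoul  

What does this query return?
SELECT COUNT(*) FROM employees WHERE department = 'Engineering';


Counting rows where department = 'Engineering'


0


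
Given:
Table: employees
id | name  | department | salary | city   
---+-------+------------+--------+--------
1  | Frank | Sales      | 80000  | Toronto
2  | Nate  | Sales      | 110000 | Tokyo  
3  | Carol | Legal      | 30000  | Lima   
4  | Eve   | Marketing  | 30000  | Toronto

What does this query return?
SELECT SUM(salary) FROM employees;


SUM(salary) = 80000 + 110000 + 30000 + 30000 = 250000

250000


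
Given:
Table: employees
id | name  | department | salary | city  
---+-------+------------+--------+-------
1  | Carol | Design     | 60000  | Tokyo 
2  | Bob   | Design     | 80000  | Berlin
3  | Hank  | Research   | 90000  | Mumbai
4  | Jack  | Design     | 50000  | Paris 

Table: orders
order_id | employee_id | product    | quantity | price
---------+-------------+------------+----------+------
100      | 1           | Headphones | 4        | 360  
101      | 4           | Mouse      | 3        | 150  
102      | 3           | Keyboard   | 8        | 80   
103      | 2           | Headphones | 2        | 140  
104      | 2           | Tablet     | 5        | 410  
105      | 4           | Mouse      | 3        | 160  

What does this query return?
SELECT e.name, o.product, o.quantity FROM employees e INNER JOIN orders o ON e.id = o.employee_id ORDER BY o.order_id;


Joining employees.id = orders.employee_id:
  employee Carol (id=1) -> order Headphones
  employee Jack (id=4) -> order Mouse
  employee Hank (id=3) -> order Keyboard
  employee Bob (id=2) -> order Headphones
  employee Bob (id=2) -> order Tablet
  employee Jack (id=4) -> order Mouse


6 rows:
Carol, Headphones, 4
Jack, Mouse, 3
Hank, Keyboard, 8
Bob, Headphones, 2
Bob, Tablet, 5
Jack, Mouse, 3


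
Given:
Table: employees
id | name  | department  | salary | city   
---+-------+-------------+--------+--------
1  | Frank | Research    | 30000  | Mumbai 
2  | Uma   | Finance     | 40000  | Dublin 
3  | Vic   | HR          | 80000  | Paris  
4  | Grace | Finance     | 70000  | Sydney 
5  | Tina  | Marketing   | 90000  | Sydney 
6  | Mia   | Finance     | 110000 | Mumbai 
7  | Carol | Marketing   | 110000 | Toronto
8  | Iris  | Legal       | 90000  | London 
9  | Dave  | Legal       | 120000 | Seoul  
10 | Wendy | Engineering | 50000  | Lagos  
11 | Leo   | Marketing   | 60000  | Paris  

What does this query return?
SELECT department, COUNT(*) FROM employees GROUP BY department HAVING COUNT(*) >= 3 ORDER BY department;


Groups with count >= 3:
  Finance: 3 -> PASS
  Marketing: 3 -> PASS
  Engineering: 1 -> filtered out
  HR: 1 -> filtered out
  Legal: 2 -> filtered out
  Research: 1 -> filtered out


2 groups:
Finance, 3
Marketing, 3


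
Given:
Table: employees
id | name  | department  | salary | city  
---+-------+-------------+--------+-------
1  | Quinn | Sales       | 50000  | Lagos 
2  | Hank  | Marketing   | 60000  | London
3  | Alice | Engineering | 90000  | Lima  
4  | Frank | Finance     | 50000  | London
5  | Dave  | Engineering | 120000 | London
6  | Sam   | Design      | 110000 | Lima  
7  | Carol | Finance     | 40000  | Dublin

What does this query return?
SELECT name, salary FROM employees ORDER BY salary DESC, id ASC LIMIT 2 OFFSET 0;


Sort by salary DESC (id ASC tiebreak), then skip 0 and take 2
Rows 1 through 2

2 rows:
Dave, 120000
Sam, 110000


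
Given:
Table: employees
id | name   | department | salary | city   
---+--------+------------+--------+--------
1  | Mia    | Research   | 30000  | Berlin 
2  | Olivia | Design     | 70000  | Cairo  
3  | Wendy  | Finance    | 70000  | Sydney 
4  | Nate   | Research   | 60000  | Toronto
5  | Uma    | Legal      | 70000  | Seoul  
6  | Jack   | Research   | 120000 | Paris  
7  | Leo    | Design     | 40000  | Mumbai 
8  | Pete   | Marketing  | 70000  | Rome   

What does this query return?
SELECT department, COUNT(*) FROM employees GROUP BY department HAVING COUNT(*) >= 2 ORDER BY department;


Groups with count >= 2:
  Design: 2 -> PASS
  Research: 3 -> PASS
  Finance: 1 -> filtered out
  Legal: 1 -> filtered out
  Marketing: 1 -> filtered out


2 groups:
Design, 2
Research, 3


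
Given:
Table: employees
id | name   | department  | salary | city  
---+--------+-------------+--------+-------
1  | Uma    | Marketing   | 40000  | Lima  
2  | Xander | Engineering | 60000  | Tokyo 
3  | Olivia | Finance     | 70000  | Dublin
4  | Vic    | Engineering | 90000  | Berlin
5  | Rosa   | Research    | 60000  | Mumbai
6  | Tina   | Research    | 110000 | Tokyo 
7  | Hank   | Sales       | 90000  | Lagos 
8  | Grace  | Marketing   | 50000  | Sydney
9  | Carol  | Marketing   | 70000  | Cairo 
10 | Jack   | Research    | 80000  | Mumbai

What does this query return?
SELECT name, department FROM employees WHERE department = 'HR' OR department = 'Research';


Filtering: department = 'HR' OR 'Research'
Matching: 3 rows

3 rows:
Rosa, Research
Tina, Research
Jack, Research


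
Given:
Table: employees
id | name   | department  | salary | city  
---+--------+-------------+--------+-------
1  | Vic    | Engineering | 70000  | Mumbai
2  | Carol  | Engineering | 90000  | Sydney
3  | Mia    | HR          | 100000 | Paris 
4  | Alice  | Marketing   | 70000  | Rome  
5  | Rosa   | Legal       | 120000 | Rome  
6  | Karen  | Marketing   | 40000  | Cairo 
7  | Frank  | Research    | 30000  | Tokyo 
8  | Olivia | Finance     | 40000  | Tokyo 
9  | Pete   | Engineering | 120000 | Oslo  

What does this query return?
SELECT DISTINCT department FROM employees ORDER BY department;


All 'department' values (row order): Engineering, Engineering, HR, Marketing, Legal, Marketing, Research, Finance, Engineering
Removing duplicates leaves 6 unique value(s).

6 values:
Engineering
Finance
HR
Legal
Marketing
Research


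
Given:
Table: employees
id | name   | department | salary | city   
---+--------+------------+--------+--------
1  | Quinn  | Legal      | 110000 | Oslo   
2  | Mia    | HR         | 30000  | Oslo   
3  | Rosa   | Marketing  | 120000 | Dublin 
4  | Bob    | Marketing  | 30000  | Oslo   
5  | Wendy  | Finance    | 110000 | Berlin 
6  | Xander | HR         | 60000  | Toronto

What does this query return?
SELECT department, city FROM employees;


Projecting columns: department, city

6 rows:
Legal, Oslo
HR, Oslo
Marketing, Dublin
Marketing, Oslo
Finance, Berlin
HR, Toronto


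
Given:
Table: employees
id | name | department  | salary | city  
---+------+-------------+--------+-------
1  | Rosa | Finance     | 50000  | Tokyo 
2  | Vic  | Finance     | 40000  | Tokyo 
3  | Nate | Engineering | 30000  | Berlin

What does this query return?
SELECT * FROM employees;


SELECT * returns all 3 rows with all columns

3 rows:
1, Rosa, Finance, 50000, Tokyo
2, Vic, Finance, 40000, Tokyo
3, Nate, Engineering, 30000, Berlin


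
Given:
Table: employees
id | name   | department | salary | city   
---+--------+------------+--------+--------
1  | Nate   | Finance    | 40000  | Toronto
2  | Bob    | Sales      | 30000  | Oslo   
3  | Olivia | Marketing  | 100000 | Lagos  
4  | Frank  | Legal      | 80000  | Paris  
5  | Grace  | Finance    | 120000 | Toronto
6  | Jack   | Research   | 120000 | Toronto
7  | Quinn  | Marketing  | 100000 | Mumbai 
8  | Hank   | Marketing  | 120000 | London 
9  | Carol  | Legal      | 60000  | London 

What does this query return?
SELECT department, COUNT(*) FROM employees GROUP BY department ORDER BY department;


Assigning each row to its department group:
  Nate -> Finance
  Bob -> Sales
  Olivia -> Marketing
  Frank -> Legal
  Grace -> Finance
  Jack -> Research
  Quinn -> Marketing
  Hank -> Marketing
  Carol -> Legal


5 groups:
Finance, 2
Legal, 2
Marketing, 3
Research, 1
Sales, 1


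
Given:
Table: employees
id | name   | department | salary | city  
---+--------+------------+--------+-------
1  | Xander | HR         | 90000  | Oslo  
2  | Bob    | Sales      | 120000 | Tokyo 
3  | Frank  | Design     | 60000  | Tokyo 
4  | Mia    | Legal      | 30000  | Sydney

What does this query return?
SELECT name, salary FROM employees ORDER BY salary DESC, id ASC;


Sorting by salary DESC, then id ASC for ties

4 rows:
Bob, 120000
Xander, 90000
Frank, 60000
Mia, 30000


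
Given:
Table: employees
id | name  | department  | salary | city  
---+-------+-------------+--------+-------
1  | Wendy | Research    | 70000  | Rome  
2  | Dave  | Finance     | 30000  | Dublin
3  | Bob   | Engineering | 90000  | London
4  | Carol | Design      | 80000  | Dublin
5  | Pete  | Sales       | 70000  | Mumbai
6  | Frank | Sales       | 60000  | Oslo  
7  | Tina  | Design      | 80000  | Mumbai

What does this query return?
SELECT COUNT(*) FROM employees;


COUNT(*) counts all rows

7


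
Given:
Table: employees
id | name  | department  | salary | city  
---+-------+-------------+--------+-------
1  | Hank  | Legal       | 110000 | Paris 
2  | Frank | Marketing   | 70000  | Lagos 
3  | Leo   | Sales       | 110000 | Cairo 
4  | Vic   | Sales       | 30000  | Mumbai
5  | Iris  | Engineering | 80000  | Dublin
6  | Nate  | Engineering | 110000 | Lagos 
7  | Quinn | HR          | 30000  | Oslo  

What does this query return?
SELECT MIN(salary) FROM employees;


Salaries: 110000, 70000, 110000, 30000, 80000, 110000, 30000
MIN = 30000

30000


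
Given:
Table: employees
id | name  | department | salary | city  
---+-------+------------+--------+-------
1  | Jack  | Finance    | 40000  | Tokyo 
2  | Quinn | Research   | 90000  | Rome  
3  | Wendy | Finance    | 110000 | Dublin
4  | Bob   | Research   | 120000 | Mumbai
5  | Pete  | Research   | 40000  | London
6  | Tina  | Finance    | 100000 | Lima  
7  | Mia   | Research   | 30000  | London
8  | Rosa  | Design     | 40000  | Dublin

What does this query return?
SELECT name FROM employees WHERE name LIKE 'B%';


LIKE 'B%' matches names starting with 'B'
Matching: 1

1 rows:
Bob


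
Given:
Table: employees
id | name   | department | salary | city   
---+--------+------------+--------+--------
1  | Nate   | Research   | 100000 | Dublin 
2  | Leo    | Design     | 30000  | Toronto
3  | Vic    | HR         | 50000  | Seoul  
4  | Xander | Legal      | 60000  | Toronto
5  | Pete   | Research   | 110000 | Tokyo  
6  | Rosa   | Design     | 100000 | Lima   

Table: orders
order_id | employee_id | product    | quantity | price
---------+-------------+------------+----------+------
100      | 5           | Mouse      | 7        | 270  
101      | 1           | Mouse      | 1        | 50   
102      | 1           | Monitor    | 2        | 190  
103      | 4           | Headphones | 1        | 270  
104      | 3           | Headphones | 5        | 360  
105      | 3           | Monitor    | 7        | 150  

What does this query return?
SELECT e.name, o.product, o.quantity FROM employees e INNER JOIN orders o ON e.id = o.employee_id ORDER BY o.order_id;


Joining employees.id = orders.employee_id:
  employee Pete (id=5) -> order Mouse
  employee Nate (id=1) -> order Mouse
  employee Nate (id=1) -> order Monitor
  employee Xander (id=4) -> order Headphones
  employee Vic (id=3) -> order Headphones
  employee Vic (id=3) -> order Monitor


6 rows:
Pete, Mouse, 7
Nate, Mouse, 1
Nate, Monitor, 2
Xander, Headphones, 1
Vic, Headphones, 5
Vic, Monitor, 7


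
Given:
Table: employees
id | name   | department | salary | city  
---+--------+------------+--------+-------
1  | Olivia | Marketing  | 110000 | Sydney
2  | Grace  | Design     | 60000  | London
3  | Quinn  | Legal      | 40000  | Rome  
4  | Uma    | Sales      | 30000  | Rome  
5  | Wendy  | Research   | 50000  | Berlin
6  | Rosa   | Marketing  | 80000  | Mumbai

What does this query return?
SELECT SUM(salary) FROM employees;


SUM(salary) = 110000 + 60000 + 40000 + 30000 + 50000 + 80000 = 370000

370000


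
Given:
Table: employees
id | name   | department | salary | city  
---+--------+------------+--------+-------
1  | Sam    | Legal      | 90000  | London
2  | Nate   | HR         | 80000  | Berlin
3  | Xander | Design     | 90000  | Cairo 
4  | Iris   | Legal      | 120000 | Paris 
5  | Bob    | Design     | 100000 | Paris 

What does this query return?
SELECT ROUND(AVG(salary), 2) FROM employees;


SUM(salary) = 480000
COUNT = 5
ROUND(AVG, 2) = ROUND(480000 / 5, 2) = 96000.0

96000.0


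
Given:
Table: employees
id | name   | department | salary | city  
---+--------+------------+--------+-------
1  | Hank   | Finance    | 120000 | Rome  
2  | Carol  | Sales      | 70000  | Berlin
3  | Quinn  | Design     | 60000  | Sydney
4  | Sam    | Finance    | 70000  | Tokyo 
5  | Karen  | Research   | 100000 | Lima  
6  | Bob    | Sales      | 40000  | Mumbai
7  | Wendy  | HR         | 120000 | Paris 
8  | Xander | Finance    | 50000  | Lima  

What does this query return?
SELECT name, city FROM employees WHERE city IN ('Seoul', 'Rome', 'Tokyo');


Filtering: city IN ('Seoul', 'Rome', 'Tokyo')
Matching: 2 rows

2 rows:
Hank, Rome
Sam, Tokyo


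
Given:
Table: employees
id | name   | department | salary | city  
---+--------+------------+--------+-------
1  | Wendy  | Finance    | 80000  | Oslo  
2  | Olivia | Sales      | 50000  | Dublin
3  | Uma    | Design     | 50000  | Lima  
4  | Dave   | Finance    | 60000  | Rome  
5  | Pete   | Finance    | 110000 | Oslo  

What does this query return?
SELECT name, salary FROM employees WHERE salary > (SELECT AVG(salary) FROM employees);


Subquery: AVG(salary) = 70000.0
Filtering: salary > 70000.0
  Wendy (80000) -> MATCH
  Pete (110000) -> MATCH


2 rows:
Wendy, 80000
Pete, 110000


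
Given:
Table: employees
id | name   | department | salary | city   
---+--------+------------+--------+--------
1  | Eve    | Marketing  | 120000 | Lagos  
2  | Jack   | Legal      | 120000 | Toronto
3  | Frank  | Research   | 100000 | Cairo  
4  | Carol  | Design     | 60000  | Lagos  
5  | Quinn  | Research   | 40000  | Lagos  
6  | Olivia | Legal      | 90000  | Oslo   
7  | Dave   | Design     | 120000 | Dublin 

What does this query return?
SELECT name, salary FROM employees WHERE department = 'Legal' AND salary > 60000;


Filtering: department = 'Legal' AND salary > 60000
Matching: 2 rows

2 rows:
Jack, 120000
Olivia, 90000


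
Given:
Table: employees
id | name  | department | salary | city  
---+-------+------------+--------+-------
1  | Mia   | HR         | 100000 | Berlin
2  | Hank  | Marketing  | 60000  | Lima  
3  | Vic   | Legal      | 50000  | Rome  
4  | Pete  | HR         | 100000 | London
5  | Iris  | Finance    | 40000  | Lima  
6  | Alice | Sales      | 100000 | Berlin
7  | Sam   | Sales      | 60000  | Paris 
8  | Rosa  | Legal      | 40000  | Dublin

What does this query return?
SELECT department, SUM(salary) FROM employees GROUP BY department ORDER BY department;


Summing salary within each department:
  Finance: 40000 = 40000
  HR: 100000 + 100000 = 200000
  Legal: 50000 + 40000 = 90000
  Marketing: 60000 = 60000
  Sales: 100000 + 60000 = 160000


5 groups:
Finance, 40000
HR, 200000
Legal, 90000
Marketing, 60000
Sales, 160000
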